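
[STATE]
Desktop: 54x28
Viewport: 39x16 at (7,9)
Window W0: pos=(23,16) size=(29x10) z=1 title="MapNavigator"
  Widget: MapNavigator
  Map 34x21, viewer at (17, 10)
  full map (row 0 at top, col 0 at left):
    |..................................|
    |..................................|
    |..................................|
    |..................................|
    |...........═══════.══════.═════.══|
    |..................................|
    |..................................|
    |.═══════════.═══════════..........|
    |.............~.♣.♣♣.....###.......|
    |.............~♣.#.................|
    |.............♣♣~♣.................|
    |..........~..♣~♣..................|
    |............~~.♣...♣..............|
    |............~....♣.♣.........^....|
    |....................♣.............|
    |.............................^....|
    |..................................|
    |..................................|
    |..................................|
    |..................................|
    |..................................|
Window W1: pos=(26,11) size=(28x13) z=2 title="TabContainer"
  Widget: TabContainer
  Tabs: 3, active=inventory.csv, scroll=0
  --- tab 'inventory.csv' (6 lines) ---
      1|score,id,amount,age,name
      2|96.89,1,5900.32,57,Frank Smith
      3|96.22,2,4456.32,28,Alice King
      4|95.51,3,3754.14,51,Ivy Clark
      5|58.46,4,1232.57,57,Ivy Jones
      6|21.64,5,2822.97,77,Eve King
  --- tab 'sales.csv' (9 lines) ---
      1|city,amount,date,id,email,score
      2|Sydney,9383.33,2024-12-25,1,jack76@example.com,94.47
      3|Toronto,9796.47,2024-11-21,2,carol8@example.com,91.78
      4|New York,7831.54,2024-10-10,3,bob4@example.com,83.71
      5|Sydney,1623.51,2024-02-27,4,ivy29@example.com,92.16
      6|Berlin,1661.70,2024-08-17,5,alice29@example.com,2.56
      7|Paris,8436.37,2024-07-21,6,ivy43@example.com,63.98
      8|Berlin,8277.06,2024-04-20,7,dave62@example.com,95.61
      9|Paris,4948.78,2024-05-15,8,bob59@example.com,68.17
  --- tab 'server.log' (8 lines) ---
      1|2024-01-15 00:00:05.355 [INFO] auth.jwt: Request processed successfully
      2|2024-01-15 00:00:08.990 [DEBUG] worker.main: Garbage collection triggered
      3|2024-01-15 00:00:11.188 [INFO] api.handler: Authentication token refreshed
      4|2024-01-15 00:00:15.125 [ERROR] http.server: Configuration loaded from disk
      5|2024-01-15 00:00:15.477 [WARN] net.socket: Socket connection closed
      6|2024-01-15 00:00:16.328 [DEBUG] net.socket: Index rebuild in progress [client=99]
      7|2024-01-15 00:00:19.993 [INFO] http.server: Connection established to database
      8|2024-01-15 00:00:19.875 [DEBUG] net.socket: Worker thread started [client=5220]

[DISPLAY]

                                       
                                       
                   ┏━━━━━━━━━━━━━━━━━━━
                   ┃ TabContainer      
                   ┠───────────────────
                   ┃[inventory.csv]│ sa
                   ┃───────────────────
                ┏━━┃score,id,amount,age
                ┃ M┃96.89,1,5900.32,57,
                ┠──┃96.22,2,4456.32,28,
                ┃══┃95.51,3,3754.14,51,
                ┃..┃58.46,4,1232.57,57,
                ┃..┃21.64,5,2822.97,77,
                ┃..┃                   
                ┃..┗━━━━━━━━━━━━━━━━━━━
                ┃........~~.♣...♣......


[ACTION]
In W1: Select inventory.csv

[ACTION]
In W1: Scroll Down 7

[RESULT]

                                       
                                       
                   ┏━━━━━━━━━━━━━━━━━━━
                   ┃ TabContainer      
                   ┠───────────────────
                   ┃[inventory.csv]│ sa
                   ┃───────────────────
                ┏━━┃21.64,5,2822.97,77,
                ┃ M┃                   
                ┠──┃                   
                ┃══┃                   
                ┃..┃                   
                ┃..┃                   
                ┃..┃                   
                ┃..┗━━━━━━━━━━━━━━━━━━━
                ┃........~~.♣...♣......


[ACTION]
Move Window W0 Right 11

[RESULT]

                                       
                                       
                   ┏━━━━━━━━━━━━━━━━━━━
                   ┃ TabContainer      
                   ┠───────────────────
                   ┃[inventory.csv]│ sa
                   ┃───────────────────
                  ┏┃21.64,5,2822.97,77,
                  ┃┃                   
                  ┠┃                   
                  ┃┃                   
                  ┃┃                   
                  ┃┃                   
                  ┃┃                   
                  ┃┗━━━━━━━━━━━━━━━━━━━
                  ┃........~~.♣...♣....


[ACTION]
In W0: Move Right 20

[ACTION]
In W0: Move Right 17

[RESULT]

                                       
                                       
                   ┏━━━━━━━━━━━━━━━━━━━
                   ┃ TabContainer      
                   ┠───────────────────
                   ┃[inventory.csv]│ sa
                   ┃───────────────────
                  ┏┃21.64,5,2822.97,77,
                  ┃┃                   
                  ┠┃                   
                  ┃┃                   
                  ┃┃                   
                  ┃┃                   
                  ┃┃                   
                  ┃┗━━━━━━━━━━━━━━━━━━━
                  ┃..............      


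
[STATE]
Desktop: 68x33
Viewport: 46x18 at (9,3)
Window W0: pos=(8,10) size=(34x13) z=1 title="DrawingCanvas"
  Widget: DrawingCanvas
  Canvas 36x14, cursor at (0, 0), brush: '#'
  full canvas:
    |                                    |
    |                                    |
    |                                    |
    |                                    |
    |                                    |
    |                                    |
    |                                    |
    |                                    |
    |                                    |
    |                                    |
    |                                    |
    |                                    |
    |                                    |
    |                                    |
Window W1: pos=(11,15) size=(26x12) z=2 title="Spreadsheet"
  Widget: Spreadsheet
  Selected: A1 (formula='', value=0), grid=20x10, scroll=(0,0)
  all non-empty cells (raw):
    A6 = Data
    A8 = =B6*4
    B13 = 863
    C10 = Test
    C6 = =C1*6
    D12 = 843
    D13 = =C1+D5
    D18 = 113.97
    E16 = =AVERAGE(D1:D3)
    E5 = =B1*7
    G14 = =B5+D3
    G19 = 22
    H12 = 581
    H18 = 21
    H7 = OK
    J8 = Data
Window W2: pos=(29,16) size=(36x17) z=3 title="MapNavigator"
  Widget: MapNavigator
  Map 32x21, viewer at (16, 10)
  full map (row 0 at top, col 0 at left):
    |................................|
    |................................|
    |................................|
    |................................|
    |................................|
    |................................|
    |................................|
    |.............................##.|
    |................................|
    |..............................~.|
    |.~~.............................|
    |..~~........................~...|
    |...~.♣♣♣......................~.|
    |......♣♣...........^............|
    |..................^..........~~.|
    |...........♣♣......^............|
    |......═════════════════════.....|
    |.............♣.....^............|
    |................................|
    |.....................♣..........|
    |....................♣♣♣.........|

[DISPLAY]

                                              
                                              
                                              
                                              
                                              
                                              
                                              
━━━━━━━━━━━━━━━━━━━━━━━━━━━━━━━━┓             
 DrawingCanvas                  ┃             
────────────────────────────────┨             
+                               ┃             
                                ┃             
  ┏━━━━━━━━━━━━━━━━━━━━━━━━┓    ┃             
  ┃ Spreadsheet     ┏━━━━━━━━━━━━━━━━━━━━━━━━━
  ┠─────────────────┃ MapNavigator            
  ┃A1:              ┠─────────────────────────
  ┃       A       B ┃ ........................
  ┃-----------------┃ ........................


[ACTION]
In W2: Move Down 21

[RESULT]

                                              
                                              
                                              
                                              
                                              
                                              
                                              
━━━━━━━━━━━━━━━━━━━━━━━━━━━━━━━━┓             
 DrawingCanvas                  ┃             
────────────────────────────────┨             
+                               ┃             
                                ┃             
  ┏━━━━━━━━━━━━━━━━━━━━━━━━┓    ┃             
  ┃ Spreadsheet     ┏━━━━━━━━━━━━━━━━━━━━━━━━━
  ┠─────────────────┃ MapNavigator            
  ┃A1:              ┠─────────────────────────
  ┃       A       B ┃ ..................^.....
  ┃-----------------┃ ...........♣♣......^....


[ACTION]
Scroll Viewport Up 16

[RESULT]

                                              
                                              
                                              
                                              
                                              
                                              
                                              
                                              
                                              
                                              
━━━━━━━━━━━━━━━━━━━━━━━━━━━━━━━━┓             
 DrawingCanvas                  ┃             
────────────────────────────────┨             
+                               ┃             
                                ┃             
  ┏━━━━━━━━━━━━━━━━━━━━━━━━┓    ┃             
  ┃ Spreadsheet     ┏━━━━━━━━━━━━━━━━━━━━━━━━━
  ┠─────────────────┃ MapNavigator            


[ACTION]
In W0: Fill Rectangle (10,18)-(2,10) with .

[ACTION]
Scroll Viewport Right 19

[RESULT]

                                              
                                              
                                              
                                              
                                              
                                              
                                              
                                              
                                              
                                              
━━━━━━━━━━━━━━━━━━━┓                          
s                  ┃                          
───────────────────┨                          
                   ┃                          
                   ┃                          
━━━━━━━━━━━━━━┓    ┃                          
et     ┏━━━━━━━━━━━━━━━━━━━━━━━━━━━━━━━━━━┓   
───────┃ MapNavigator                     ┃   


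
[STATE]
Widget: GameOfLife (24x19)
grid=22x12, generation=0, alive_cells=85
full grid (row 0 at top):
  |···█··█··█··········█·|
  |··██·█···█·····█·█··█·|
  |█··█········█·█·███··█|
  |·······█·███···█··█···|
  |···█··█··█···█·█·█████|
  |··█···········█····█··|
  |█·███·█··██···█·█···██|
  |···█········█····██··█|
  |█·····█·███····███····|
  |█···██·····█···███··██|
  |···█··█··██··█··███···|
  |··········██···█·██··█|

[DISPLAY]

Gen: 0                  
···█··█··█··········█·  
··██·█···█·····█·█··█·  
█··█········█·█·███··█  
·······█·███···█··█···  
···█··█··█···█·█·█████  
··█···········█····█··  
█·███·█··██···█·█···██  
···█········█····██··█  
█·····█·███····███····  
█···██·····█···███··██  
···█··█··██··█··███···  
··········██···█·██··█  
                        
                        
                        
                        
                        
                        


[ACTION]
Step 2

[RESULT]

Gen: 2                  
··█·█·············███·  
·█···············█··█·  
··█·█···█··█·█████···█  
···█···█···███·█·████·  
·················█····  
·██·██··███··█·······█  
█·····█·███·██·█·····█  
·█····█·██·██·█·███···  
··█······█·██······███  
···█···██··█████···█··  
····█··█·█··██·····██·  
·········███·······██·  
                        
                        
                        
                        
                        
                        


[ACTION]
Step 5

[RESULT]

Gen: 7                  
··█··········█·█····██  
···██·······█··█·····█  
··███··········███··██  
············██···██···  
····██············█···  
····█·················  
······················  
··██·····█··········█·  
··█·······█·········██  
··█·····█··█·······█··  
········█··█········██  
··········██········█·  
                        
                        
                        
                        
                        
                        


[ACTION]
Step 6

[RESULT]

Gen: 13                 
···█··················  
··█··············███··  
·█··█············█··█·  
·█···█··········███·██  
·█···█··········█████·  
·██···█··········███··  
·█···█············█···  
··█··█···██·······██··  
····█········█····██··  
···█····█····█···█··█·  
········█·····█···██··  
············██········  
                        
                        
                        
                        
                        
                        


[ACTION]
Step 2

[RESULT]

Gen: 15                 
·················███··  
·███·············████·  
█···█·············████  
···████··············█  
···█················██  
··█·█··█··············  
███···················  
···█··█···············  
···███··········███···  
·············██··█··█·  
············█·█···██··  
·············█········  
                        
                        
                        
                        
                        
                        


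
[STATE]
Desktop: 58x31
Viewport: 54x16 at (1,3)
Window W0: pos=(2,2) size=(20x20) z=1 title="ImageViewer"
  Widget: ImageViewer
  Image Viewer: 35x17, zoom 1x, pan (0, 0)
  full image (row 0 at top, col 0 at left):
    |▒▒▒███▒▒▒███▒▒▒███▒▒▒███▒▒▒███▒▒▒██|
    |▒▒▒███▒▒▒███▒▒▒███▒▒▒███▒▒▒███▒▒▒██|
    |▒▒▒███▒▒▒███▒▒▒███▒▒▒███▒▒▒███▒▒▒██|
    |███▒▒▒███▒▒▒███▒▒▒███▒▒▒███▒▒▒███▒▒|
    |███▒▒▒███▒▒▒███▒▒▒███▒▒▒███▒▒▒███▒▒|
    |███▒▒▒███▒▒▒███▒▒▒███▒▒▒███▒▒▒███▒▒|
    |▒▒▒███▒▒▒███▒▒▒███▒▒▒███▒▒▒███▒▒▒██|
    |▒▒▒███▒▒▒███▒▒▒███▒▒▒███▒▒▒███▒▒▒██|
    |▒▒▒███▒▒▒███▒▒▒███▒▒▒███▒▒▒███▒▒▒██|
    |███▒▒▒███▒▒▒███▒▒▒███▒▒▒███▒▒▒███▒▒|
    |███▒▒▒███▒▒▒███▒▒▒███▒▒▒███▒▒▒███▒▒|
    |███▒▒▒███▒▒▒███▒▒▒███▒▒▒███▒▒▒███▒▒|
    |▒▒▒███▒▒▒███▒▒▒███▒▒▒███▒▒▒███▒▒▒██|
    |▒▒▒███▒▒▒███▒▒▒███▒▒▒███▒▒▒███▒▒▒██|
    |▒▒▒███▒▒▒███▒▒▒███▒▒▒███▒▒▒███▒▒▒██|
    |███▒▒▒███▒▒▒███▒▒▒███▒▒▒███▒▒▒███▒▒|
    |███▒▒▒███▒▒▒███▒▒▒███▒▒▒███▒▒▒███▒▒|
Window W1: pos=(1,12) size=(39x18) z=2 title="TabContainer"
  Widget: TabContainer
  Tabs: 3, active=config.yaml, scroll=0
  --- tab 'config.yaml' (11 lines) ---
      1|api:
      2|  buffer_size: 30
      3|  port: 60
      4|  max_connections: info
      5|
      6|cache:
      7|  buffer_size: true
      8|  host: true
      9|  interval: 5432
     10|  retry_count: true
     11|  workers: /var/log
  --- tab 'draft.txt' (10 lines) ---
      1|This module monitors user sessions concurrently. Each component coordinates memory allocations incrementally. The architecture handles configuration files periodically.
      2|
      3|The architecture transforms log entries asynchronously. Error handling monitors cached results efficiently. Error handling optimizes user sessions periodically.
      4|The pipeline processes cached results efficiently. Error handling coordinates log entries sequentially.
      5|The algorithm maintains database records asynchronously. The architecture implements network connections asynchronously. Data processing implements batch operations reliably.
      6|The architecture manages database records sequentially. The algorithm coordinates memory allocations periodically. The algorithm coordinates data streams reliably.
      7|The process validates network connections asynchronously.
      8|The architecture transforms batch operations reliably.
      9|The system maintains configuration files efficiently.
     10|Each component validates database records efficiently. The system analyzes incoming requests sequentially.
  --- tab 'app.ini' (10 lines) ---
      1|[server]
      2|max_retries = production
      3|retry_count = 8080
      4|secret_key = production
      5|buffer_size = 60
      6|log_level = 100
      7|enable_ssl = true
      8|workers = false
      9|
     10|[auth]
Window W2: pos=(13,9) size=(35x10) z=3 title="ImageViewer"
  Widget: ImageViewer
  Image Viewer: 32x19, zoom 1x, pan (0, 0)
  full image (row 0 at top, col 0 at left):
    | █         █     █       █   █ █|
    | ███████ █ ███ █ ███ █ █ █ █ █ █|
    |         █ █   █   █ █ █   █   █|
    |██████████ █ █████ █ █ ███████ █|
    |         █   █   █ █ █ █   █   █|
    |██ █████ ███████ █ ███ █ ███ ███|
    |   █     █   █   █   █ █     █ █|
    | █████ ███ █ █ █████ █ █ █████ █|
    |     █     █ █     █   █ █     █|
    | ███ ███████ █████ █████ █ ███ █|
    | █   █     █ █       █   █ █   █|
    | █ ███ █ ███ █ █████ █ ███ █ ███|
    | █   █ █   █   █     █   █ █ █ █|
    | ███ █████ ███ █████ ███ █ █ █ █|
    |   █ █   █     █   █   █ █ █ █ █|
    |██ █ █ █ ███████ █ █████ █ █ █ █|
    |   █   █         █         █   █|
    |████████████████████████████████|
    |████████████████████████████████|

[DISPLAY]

 ┃ ImageViewer      ┃                                 
 ┠──────────────────┨                                 
 ┃▒▒▒███▒▒▒███▒▒▒███┃                                 
 ┃▒▒▒███▒▒▒███▒▒▒███┃                                 
 ┃▒▒▒███▒▒▒███▒▒▒███┃                                 
 ┃███▒▒▒███▒▒▒███▒▒▒┃                                 
 ┃███▒▒▒███▒┏━━━━━━━━━━━━━━━━━━━━━━━━━━━━━━━━━┓       
 ┃███▒▒▒███▒┃ ImageViewer                     ┃       
 ┃▒▒▒███▒▒▒█┠─────────────────────────────────┨       
┏━━━━━━━━━━━┃ █         █     █       █   █ █ ┃       
┃ TabContain┃ ███████ █ ███ █ ███ █ █ █ █ █ █ ┃       
┠───────────┃         █ █   █   █ █ █   █   █ ┃       
┃[config.yam┃██████████ █ █████ █ █ ███████ █ ┃       
┃───────────┃         █   █   █ █ █ █   █   █ ┃       
┃api:       ┃██ █████ ███████ █ ███ █ ███ ███ ┃       
┃  buffer_si┗━━━━━━━━━━━━━━━━━━━━━━━━━━━━━━━━━┛       


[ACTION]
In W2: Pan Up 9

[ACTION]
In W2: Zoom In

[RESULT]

 ┃ ImageViewer      ┃                                 
 ┠──────────────────┨                                 
 ┃▒▒▒███▒▒▒███▒▒▒███┃                                 
 ┃▒▒▒███▒▒▒███▒▒▒███┃                                 
 ┃▒▒▒███▒▒▒███▒▒▒███┃                                 
 ┃███▒▒▒███▒▒▒███▒▒▒┃                                 
 ┃███▒▒▒███▒┏━━━━━━━━━━━━━━━━━━━━━━━━━━━━━━━━━┓       
 ┃███▒▒▒███▒┃ ImageViewer                     ┃       
 ┃▒▒▒███▒▒▒█┠─────────────────────────────────┨       
┏━━━━━━━━━━━┃  ██                  ██         ┃       
┃ TabContain┃  ██                  ██         ┃       
┠───────────┃  ██████████████  ██  ██████  ██ ┃       
┃[config.yam┃  ██████████████  ██  ██████  ██ ┃       
┃───────────┃                  ██  ██      ██ ┃       
┃api:       ┃                  ██  ██      ██ ┃       
┃  buffer_si┗━━━━━━━━━━━━━━━━━━━━━━━━━━━━━━━━━┛       


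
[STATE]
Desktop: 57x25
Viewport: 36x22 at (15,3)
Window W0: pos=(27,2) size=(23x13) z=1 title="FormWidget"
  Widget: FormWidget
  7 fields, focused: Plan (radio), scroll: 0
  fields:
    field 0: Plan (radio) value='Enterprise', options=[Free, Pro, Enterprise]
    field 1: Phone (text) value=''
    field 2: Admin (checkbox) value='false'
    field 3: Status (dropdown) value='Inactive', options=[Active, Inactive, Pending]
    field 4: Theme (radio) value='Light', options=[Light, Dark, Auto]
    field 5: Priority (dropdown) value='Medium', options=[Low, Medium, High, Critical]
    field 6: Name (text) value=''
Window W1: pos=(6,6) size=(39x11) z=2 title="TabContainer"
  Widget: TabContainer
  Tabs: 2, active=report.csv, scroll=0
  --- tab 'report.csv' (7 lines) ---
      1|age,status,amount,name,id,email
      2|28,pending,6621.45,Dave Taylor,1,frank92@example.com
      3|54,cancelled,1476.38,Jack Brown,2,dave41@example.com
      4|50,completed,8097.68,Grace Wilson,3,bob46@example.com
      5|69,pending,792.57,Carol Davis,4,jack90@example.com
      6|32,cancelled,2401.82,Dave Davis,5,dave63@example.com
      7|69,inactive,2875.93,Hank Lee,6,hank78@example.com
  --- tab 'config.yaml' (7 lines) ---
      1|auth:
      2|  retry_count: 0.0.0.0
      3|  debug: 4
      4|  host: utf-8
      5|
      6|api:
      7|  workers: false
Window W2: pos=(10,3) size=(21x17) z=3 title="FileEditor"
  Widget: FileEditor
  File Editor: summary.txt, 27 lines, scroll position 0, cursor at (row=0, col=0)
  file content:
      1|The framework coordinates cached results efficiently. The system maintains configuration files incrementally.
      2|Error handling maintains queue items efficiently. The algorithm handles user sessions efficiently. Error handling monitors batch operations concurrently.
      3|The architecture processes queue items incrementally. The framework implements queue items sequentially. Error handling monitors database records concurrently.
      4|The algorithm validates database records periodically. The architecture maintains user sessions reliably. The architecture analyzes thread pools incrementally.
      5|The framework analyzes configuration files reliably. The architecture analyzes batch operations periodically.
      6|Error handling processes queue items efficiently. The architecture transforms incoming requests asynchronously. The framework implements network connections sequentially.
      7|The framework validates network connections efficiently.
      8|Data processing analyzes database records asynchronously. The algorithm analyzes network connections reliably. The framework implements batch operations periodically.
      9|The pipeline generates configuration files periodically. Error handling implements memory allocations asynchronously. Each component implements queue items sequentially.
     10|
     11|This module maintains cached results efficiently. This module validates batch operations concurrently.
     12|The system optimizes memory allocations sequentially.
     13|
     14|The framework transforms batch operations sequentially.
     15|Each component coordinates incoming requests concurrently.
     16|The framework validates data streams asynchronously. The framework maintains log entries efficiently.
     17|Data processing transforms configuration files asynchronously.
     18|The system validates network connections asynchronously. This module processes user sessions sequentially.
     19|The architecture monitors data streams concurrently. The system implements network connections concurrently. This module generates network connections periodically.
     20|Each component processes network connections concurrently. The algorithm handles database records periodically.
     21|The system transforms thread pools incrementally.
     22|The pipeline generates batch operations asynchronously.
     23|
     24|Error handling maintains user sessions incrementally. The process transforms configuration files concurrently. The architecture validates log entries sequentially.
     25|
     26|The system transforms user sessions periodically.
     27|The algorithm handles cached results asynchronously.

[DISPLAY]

━━━━━━━━━━━━━━━┓rmWidget          ┃ 
eEditor        ┃──────────────────┨ 
───────────────┨lan:       ( ) Fre┃ 
framework coor▲┃━━━━━━━━━━━━━┓   ]┃ 
r handling mai█┃             ┃    ┃ 
architecture p░┃─────────────┨ac▼]┃ 
algorithm vali░┃l            ┃ Lig┃ 
framework anal░┃─────────────┃di▼]┃ 
r handling pro░┃d,email      ┃   ]┃ 
framework vali░┃Taylor,1,fran┃    ┃ 
 processing an░┃k Brown,2,dav┃    ┃ 
pipeline gener░┃ce Wilson,3,b┃━━━━┛ 
              ░┃Davis,4,jack9┃      
 module mainta░┃━━━━━━━━━━━━━┛      
system optimiz░┃                    
              ▼┃                    
━━━━━━━━━━━━━━━┛                    
                                    
                                    
                                    
                                    
                                    


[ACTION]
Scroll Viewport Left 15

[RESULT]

          ┏━━━━━━━━━━━━━━━━━━━┓rmWid
          ┃ FileEditor        ┃─────
          ┠───────────────────┨lan: 
      ┏━━━┃█he framework coor▲┃━━━━━
      ┃ Ta┃Error handling mai█┃     
      ┠───┃The architecture p░┃─────
      ┃[re┃The algorithm vali░┃l    
      ┃───┃The framework anal░┃─────
      ┃age┃Error handling pro░┃d,ema
      ┃28,┃The framework vali░┃Taylo
      ┃54,┃Data processing an░┃k Bro
      ┃50,┃The pipeline gener░┃ce Wi
      ┃69,┃                  ░┃Davis
      ┗━━━┃This module mainta░┃━━━━━
          ┃The system optimiz░┃     
          ┃                  ▼┃     
          ┗━━━━━━━━━━━━━━━━━━━┛     
                                    
                                    
                                    
                                    
                                    


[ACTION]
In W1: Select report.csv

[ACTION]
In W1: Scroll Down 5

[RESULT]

          ┏━━━━━━━━━━━━━━━━━━━┓rmWid
          ┃ FileEditor        ┃─────
          ┠───────────────────┨lan: 
      ┏━━━┃█he framework coor▲┃━━━━━
      ┃ Ta┃Error handling mai█┃     
      ┠───┃The architecture p░┃─────
      ┃[re┃The algorithm vali░┃l    
      ┃───┃The framework anal░┃─────
      ┃32,┃Error handling pro░┃e Dav
      ┃69,┃The framework vali░┃ Lee,
      ┃   ┃Data processing an░┃     
      ┃   ┃The pipeline gener░┃     
      ┃   ┃                  ░┃     
      ┗━━━┃This module mainta░┃━━━━━
          ┃The system optimiz░┃     
          ┃                  ▼┃     
          ┗━━━━━━━━━━━━━━━━━━━┛     
                                    
                                    
                                    
                                    
                                    


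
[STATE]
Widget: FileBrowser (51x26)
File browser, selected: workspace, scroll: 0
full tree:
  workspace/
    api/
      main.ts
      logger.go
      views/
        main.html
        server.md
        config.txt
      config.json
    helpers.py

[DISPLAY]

> [-] workspace/                                   
    [+] api/                                       
    helpers.py                                     
                                                   
                                                   
                                                   
                                                   
                                                   
                                                   
                                                   
                                                   
                                                   
                                                   
                                                   
                                                   
                                                   
                                                   
                                                   
                                                   
                                                   
                                                   
                                                   
                                                   
                                                   
                                                   
                                                   


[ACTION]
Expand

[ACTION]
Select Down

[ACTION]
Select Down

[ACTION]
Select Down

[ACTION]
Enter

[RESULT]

  [-] workspace/                                   
    [+] api/                                       
  > helpers.py                                     
                                                   
                                                   
                                                   
                                                   
                                                   
                                                   
                                                   
                                                   
                                                   
                                                   
                                                   
                                                   
                                                   
                                                   
                                                   
                                                   
                                                   
                                                   
                                                   
                                                   
                                                   
                                                   
                                                   


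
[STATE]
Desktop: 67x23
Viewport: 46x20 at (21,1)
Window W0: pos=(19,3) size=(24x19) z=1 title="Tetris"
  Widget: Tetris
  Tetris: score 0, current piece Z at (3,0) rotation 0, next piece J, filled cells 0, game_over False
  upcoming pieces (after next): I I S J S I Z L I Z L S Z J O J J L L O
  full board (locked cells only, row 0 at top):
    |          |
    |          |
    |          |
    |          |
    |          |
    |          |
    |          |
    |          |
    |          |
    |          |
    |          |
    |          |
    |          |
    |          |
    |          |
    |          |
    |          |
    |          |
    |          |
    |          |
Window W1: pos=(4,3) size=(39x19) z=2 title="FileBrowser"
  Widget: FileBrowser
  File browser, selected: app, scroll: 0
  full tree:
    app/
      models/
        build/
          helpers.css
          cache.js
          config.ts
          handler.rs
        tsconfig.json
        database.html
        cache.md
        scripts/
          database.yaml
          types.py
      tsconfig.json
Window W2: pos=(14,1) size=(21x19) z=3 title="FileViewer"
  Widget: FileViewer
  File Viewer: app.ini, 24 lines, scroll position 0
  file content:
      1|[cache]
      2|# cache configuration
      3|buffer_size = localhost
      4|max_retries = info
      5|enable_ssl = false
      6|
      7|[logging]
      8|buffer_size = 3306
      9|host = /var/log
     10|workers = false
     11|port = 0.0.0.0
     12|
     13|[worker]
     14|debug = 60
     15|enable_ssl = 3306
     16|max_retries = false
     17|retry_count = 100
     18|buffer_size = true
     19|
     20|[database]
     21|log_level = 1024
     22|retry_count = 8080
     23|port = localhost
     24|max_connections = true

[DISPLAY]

━━━━━━━━━━━━━┓                                
iewer        ┃                                
─────────────┨━━━━━━━┓                        
]           ▲┃       ┃                        
e configurat█┃───────┨                        
_size = loca░┃       ┃                        
tries = info░┃       ┃                        
_ssl = false░┃       ┃                        
            ░┃       ┃                        
ng]         ░┃       ┃                        
_size = 3306░┃       ┃                        
 /var/log   ░┃       ┃                        
s = false   ░┃       ┃                        
 0.0.0.0    ░┃       ┃                        
            ░┃       ┃                        
r]          ░┃       ┃                        
= 60        ░┃       ┃                        
_ssl = 3306 ▼┃       ┃                        
━━━━━━━━━━━━━┛       ┃                        
                     ┃                        


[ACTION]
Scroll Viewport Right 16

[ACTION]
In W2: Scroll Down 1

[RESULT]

━━━━━━━━━━━━━┓                                
iewer        ┃                                
─────────────┨━━━━━━━┓                        
e configurat▲┃       ┃                        
_size = loca░┃───────┨                        
tries = info█┃       ┃                        
_ssl = false░┃       ┃                        
            ░┃       ┃                        
ng]         ░┃       ┃                        
_size = 3306░┃       ┃                        
 /var/log   ░┃       ┃                        
s = false   ░┃       ┃                        
 0.0.0.0    ░┃       ┃                        
            ░┃       ┃                        
r]          ░┃       ┃                        
= 60        ░┃       ┃                        
_ssl = 3306 ░┃       ┃                        
tries = fals▼┃       ┃                        
━━━━━━━━━━━━━┛       ┃                        
                     ┃                        


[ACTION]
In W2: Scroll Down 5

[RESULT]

━━━━━━━━━━━━━┓                                
iewer        ┃                                
─────────────┨━━━━━━━┓                        
ng]         ▲┃       ┃                        
_size = 3306░┃───────┨                        
 /var/log   ░┃       ┃                        
s = false   ░┃       ┃                        
 0.0.0.0    ░┃       ┃                        
            ░┃       ┃                        
r]          ░┃       ┃                        
= 60        ░┃       ┃                        
_ssl = 3306 ░┃       ┃                        
tries = fals█┃       ┃                        
count = 100 ░┃       ┃                        
_size = true░┃       ┃                        
            ░┃       ┃                        
ase]        ░┃       ┃                        
vel = 1024  ▼┃       ┃                        
━━━━━━━━━━━━━┛       ┃                        
                     ┃                        


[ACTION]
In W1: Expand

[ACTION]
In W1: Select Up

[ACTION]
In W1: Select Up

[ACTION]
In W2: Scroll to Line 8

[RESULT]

━━━━━━━━━━━━━┓                                
iewer        ┃                                
─────────────┨━━━━━━━┓                        
_size = 3306▲┃       ┃                        
 /var/log   ░┃───────┨                        
s = false   ░┃       ┃                        
 0.0.0.0    ░┃       ┃                        
            ░┃       ┃                        
r]          ░┃       ┃                        
= 60        ░┃       ┃                        
_ssl = 3306 ░┃       ┃                        
tries = fals░┃       ┃                        
count = 100 ░┃       ┃                        
_size = true░┃       ┃                        
            █┃       ┃                        
ase]        ░┃       ┃                        
vel = 1024  ░┃       ┃                        
count = 8080▼┃       ┃                        
━━━━━━━━━━━━━┛       ┃                        
                     ┃                        
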